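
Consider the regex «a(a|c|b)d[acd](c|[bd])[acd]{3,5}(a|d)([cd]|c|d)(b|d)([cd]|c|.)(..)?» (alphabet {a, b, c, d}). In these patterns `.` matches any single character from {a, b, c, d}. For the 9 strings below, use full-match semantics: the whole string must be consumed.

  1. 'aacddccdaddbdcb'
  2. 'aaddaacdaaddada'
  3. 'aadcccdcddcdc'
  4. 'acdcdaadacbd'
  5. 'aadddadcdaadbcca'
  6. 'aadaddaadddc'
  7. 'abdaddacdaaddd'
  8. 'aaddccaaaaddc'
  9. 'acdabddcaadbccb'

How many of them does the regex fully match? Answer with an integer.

1 → no match
2 → no match
3 → match
4 → match
5 → match
6 → match
7 → match
8 → match
9 → match
Total matched: 7

7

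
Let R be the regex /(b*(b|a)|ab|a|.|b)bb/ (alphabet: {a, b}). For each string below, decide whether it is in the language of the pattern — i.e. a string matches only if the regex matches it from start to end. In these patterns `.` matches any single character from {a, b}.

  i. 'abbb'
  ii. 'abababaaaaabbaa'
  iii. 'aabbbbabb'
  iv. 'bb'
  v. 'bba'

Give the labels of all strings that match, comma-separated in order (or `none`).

i → match
ii → no match — must end with 'bb'
iii → no match
iv → no match
v → no match — must end with 'bb'

i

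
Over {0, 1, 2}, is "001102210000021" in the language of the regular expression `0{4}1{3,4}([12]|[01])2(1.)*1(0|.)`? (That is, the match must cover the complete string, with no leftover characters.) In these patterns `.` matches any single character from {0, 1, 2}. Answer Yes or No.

No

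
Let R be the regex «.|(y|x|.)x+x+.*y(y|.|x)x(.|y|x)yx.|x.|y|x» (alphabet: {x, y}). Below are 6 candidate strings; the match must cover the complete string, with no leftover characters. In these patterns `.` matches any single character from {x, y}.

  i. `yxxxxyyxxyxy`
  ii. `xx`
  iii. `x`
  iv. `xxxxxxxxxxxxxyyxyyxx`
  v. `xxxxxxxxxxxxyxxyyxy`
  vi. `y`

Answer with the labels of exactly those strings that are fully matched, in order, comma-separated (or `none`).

i, ii, iii, iv, v, vi

i → match
ii → match
iii → match
iv → match
v → match
vi → match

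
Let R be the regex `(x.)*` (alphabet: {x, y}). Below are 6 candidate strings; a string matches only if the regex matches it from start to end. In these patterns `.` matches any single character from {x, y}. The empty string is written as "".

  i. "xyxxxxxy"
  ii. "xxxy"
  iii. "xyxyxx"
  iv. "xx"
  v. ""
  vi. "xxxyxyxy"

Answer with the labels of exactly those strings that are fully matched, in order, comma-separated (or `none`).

i, ii, iii, iv, v, vi

i → match
ii → match
iii → match
iv → match
v → match
vi → match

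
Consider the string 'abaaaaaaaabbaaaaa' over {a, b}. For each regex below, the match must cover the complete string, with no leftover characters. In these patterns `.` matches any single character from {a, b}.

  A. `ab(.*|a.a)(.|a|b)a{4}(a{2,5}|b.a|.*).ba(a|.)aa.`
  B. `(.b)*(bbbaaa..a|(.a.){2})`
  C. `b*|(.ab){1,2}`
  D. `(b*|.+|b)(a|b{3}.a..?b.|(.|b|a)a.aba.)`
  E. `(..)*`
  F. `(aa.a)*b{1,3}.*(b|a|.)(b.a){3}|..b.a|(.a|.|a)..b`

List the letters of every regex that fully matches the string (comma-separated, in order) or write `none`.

A → match
B → no match
C → no match
D → match
E → no match
F → no match

A, D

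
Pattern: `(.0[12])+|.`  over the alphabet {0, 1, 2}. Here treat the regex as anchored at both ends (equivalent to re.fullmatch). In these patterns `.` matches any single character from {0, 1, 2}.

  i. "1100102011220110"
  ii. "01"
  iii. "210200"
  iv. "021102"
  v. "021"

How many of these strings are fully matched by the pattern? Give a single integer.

0

i → no match
ii → no match
iii → no match
iv → no match
v → no match
Total matched: 0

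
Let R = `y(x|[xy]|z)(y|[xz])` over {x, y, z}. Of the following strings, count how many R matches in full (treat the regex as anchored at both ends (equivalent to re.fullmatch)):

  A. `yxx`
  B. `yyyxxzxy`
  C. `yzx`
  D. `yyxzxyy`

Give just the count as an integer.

2

A → match
B → no match
C → match
D → no match
Total matched: 2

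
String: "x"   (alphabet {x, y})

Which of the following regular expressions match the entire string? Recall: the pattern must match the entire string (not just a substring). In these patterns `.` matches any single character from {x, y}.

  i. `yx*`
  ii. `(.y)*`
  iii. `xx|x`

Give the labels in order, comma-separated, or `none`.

iii

i → no match — must start with "y"
ii → no match
iii → match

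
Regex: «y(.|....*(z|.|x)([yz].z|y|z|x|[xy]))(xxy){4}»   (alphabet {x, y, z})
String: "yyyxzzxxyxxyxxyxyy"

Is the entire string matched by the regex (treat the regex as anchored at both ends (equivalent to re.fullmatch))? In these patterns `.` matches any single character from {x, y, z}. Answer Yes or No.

Every match must end with "xxy", but "yyyxzzxxyxxyxxyxyy" does not.

No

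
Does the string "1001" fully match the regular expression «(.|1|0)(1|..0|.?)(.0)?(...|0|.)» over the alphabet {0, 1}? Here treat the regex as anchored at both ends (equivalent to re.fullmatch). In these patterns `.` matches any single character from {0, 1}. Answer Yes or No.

Yes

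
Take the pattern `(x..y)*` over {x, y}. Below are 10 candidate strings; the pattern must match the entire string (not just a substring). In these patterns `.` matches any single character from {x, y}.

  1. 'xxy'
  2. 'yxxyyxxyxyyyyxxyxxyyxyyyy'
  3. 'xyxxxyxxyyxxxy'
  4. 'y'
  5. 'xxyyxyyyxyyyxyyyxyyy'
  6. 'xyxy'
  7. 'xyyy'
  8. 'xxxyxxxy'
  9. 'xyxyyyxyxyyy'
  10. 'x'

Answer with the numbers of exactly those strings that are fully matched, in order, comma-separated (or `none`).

1 → no match
2 → no match
3 → no match
4 → no match
5 → match
6 → match
7 → match
8 → match
9 → no match
10 → no match

5, 6, 7, 8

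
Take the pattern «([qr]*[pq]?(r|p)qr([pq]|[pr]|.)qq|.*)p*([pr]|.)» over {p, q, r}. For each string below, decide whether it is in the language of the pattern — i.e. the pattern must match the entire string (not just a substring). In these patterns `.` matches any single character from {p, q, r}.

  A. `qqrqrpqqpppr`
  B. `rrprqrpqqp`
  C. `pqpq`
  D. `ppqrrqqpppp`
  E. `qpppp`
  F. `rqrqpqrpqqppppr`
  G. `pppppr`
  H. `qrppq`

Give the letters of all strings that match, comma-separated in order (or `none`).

A, B, C, D, E, F, G, H

A → match
B → match
C → match
D → match
E → match
F → match
G → match
H → match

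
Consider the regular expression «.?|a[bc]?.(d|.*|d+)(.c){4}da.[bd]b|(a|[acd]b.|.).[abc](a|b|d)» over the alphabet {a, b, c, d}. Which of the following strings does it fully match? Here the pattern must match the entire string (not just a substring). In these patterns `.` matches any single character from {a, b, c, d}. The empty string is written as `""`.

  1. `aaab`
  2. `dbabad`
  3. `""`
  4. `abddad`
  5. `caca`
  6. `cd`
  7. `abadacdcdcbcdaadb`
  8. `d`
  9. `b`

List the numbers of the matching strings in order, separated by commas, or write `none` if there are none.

1, 2, 3, 4, 5, 7, 8, 9

1. `aaab` → match
2. `dbabad` → match
3. `""` → match
4. `abddad` → match
5. `caca` → match
6. `cd` → no match
7 → match
8. `d` → match
9. `b` → match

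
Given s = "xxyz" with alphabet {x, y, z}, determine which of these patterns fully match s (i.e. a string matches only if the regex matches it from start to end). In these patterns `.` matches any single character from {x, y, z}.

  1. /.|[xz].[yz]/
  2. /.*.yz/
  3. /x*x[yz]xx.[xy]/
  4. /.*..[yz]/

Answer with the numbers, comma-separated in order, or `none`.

1 → no match
2 → match
3 → no match
4 → match

2, 4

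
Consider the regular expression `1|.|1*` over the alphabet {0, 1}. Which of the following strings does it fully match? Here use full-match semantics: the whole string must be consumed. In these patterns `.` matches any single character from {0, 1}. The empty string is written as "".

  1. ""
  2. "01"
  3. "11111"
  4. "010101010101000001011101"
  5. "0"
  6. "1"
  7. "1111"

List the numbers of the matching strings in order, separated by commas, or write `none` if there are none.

1, 3, 5, 6, 7

1 → match
2 → no match
3 → match
4 → no match
5 → match
6 → match
7 → match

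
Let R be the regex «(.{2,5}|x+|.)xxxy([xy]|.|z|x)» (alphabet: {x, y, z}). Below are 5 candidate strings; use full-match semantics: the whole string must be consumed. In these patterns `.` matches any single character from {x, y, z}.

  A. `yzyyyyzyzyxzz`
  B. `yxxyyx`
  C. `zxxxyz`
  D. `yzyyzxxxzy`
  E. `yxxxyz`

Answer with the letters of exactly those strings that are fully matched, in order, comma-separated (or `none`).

C, E

A → no match
B → no match
C → match
D → no match
E → match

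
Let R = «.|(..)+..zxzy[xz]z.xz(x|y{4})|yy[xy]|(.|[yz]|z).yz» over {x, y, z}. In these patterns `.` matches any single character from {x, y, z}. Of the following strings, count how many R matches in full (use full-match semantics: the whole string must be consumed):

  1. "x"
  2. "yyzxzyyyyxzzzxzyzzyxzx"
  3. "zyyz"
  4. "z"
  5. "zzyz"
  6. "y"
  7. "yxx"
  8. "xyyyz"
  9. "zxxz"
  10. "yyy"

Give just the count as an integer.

7

1 → match
2 → match
3 → match
4 → match
5 → match
6 → match
7 → no match
8 → no match
9 → no match
10 → match
Total matched: 7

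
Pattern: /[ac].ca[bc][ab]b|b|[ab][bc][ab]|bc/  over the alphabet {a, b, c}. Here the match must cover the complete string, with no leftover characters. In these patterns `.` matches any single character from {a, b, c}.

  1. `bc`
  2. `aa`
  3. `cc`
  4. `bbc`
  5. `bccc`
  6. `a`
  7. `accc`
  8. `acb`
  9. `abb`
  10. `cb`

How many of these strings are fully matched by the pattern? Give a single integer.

3

1. `bc` → match
2. `aa` → no match
3. `cc` → no match
4. `bbc` → no match
5. `bccc` → no match
6. `a` → no match
7. `accc` → no match
8. `acb` → match
9. `abb` → match
10. `cb` → no match
Total matched: 3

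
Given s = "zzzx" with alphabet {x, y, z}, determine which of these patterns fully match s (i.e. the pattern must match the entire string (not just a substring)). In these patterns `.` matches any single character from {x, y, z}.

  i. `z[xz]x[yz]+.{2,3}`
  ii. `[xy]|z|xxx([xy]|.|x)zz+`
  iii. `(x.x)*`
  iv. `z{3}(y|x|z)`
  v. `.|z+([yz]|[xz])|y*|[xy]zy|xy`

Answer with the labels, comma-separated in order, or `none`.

i → no match
ii → no match
iii → no match
iv → match
v → match

iv, v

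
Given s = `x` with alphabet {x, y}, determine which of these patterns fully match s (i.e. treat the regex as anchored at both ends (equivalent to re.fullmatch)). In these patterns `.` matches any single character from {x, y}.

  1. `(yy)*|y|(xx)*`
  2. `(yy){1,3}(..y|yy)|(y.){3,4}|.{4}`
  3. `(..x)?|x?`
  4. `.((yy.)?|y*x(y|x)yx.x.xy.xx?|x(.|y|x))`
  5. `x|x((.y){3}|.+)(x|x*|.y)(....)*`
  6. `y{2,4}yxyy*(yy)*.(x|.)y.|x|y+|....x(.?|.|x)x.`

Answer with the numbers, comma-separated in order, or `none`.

3, 4, 5, 6

1 → no match
2 → no match
3 → match
4 → match
5 → match
6 → match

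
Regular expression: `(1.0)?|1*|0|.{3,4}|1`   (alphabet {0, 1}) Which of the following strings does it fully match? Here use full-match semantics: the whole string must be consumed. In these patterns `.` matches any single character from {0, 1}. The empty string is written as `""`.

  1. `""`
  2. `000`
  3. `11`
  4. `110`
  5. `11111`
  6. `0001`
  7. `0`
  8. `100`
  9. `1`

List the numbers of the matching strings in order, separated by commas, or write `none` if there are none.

1 → match
2 → match
3 → match
4 → match
5 → match
6 → match
7 → match
8 → match
9 → match

1, 2, 3, 4, 5, 6, 7, 8, 9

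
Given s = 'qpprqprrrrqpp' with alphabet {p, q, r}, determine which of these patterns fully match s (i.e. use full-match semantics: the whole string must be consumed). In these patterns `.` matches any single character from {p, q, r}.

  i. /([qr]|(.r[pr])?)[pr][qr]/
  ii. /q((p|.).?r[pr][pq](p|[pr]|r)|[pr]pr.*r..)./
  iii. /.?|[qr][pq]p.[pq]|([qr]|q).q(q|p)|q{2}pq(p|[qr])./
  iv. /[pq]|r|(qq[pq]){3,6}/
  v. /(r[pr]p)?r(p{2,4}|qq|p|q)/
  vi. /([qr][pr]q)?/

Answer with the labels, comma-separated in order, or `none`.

ii

i → no match
ii → match
iii → no match
iv → no match
v → no match
vi → no match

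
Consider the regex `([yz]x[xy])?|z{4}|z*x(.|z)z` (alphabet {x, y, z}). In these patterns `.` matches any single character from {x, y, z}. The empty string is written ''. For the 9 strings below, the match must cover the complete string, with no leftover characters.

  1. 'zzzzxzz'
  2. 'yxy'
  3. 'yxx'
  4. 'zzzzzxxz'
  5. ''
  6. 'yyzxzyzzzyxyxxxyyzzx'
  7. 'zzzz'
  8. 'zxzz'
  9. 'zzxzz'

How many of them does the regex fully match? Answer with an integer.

1 → match
2 → match
3 → match
4 → match
5 → match
6 → no match
7 → match
8 → match
9 → match
Total matched: 8

8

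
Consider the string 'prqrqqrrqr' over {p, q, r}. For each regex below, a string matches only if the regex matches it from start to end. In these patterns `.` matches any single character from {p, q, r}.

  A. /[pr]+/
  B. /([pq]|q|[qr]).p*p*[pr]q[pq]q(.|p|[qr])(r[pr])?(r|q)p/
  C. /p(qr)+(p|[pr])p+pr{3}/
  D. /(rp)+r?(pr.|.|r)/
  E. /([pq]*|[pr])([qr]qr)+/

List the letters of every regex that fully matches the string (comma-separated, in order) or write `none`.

E

A → no match
B → no match — must end with 'p'
C → no match — must start with 'pqr'
D → no match — must start with 'rp'
E → match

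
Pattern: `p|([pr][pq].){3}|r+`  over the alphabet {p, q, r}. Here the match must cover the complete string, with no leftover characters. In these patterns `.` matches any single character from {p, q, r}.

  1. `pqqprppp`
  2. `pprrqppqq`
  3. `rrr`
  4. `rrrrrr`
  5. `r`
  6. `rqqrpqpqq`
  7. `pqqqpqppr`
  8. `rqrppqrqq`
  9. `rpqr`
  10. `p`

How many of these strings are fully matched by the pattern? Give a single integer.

7

1. `pqqprppp` → no match
2. `pprrqppqq` → match
3. `rrr` → match
4. `rrrrrr` → match
5. `r` → match
6. `rqqrpqpqq` → match
7. `pqqqpqppr` → no match
8. `rqrppqrqq` → match
9. `rpqr` → no match
10. `p` → match
Total matched: 7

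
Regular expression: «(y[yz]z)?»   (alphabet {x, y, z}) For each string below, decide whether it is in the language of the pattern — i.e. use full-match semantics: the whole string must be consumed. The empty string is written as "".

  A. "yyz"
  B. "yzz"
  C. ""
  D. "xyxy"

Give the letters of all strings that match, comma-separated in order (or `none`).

A. "yyz" → match
B. "yzz" → match
C. "" → match
D. "xyxy" → no match

A, B, C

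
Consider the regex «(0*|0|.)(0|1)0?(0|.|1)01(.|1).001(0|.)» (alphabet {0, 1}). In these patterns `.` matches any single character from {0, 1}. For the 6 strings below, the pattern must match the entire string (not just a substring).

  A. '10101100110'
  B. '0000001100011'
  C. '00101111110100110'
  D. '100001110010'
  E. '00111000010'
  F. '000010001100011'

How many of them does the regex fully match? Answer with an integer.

3

A → no match
B → match
C → no match
D → match
E → no match
F → match
Total matched: 3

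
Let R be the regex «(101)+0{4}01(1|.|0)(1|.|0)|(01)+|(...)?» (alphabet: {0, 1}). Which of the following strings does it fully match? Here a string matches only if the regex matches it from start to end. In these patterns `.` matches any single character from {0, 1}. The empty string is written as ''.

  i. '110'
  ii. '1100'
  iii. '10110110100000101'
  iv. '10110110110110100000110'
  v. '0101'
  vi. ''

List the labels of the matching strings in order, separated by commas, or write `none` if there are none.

i → match
ii → no match
iii → match
iv → match
v → match
vi → match

i, iii, iv, v, vi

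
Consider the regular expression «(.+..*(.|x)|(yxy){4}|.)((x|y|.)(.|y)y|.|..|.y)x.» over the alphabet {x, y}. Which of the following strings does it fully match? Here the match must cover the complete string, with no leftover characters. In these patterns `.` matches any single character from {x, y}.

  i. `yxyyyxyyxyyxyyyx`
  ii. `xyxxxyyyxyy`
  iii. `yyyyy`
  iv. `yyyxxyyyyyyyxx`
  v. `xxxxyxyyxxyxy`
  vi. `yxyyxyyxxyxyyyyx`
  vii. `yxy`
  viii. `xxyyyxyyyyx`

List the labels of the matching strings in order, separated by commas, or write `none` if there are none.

iv, v

i → no match
ii → no match
iii → no match
iv → match
v → match
vi → no match
vii → no match
viii → no match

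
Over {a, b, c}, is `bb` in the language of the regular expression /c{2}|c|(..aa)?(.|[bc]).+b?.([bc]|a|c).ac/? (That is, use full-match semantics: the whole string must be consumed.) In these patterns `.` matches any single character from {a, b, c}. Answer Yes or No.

No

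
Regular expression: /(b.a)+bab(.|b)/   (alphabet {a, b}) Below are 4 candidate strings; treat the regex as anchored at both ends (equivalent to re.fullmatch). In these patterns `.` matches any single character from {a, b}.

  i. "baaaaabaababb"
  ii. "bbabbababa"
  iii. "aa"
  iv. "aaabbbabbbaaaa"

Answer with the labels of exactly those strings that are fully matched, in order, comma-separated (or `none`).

ii

i → no match
ii → match
iii → no match — must start with "b"
iv → no match — must start with "b"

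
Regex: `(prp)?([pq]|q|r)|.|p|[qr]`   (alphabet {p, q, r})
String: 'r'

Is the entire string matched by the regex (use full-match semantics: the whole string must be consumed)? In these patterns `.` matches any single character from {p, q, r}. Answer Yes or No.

Yes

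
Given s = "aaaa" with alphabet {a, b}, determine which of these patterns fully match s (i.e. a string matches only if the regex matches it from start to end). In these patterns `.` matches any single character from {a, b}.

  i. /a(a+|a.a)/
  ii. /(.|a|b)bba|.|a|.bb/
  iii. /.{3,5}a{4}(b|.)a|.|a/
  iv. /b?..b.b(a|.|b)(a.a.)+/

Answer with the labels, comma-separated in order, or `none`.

i

i → match
ii → no match
iii → no match
iv → no match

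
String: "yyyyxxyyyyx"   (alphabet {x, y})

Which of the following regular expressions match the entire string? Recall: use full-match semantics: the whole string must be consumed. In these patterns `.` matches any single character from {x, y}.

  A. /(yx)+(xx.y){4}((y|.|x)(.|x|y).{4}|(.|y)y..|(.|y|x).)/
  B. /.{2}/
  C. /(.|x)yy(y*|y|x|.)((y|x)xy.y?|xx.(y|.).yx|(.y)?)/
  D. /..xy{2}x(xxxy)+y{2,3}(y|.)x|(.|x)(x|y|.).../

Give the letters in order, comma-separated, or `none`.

C

A → no match — must start with "yx"
B → no match
C → match
D → no match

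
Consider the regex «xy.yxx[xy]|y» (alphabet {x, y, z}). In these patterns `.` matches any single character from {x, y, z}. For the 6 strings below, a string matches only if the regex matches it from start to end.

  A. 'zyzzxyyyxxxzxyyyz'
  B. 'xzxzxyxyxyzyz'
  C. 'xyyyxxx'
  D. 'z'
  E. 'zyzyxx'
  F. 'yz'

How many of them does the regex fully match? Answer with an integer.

A → no match
B → no match
C → match
D → no match
E → no match
F → no match
Total matched: 1

1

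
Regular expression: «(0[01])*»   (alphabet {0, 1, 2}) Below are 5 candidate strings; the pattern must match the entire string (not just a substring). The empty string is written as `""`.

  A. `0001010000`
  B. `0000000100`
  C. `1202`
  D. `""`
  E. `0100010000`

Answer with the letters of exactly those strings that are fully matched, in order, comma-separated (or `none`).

A, B, D, E

A. `0001010000` → match
B. `0000000100` → match
C. `1202` → no match
D. `""` → match
E. `0100010000` → match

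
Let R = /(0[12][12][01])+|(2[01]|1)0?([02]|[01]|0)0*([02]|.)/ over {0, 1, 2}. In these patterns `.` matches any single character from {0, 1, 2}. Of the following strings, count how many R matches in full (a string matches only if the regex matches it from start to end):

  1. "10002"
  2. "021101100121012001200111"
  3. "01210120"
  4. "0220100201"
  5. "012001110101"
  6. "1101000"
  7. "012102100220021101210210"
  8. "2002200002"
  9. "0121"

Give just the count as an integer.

1 → match
2 → match
3 → match
4 → no match
5 → no match
6 → no match
7 → match
8 → no match
9 → match
Total matched: 5

5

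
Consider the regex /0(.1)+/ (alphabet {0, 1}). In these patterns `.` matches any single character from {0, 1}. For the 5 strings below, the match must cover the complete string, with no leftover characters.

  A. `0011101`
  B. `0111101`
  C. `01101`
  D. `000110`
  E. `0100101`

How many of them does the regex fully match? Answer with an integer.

A → match
B → match
C → match
D → no match — must end with `1`
E → no match
Total matched: 3

3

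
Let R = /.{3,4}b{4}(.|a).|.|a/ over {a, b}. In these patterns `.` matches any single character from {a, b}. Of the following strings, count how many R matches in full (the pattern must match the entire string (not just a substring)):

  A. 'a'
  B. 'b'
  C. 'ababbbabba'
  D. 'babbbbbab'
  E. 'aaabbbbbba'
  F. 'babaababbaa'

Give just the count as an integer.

4

A → match
B → match
C → no match
D → match
E → match
F → no match
Total matched: 4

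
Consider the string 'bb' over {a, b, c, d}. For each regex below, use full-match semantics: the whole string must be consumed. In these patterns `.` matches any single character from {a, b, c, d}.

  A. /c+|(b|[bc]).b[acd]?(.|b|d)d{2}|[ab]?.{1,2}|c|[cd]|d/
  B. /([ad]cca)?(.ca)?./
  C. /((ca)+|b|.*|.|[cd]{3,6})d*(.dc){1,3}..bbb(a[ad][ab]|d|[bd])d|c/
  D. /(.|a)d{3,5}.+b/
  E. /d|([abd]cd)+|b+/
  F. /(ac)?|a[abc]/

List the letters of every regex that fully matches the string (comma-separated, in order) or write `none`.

A, E

A → match
B → no match
C → no match
D → no match
E → match
F → no match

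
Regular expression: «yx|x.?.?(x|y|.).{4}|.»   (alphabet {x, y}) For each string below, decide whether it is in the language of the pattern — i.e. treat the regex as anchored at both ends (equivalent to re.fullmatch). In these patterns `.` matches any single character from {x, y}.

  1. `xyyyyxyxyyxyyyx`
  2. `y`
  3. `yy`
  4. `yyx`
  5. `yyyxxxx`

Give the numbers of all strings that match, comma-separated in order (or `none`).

2

1 → no match
2 → match
3 → no match
4 → no match
5 → no match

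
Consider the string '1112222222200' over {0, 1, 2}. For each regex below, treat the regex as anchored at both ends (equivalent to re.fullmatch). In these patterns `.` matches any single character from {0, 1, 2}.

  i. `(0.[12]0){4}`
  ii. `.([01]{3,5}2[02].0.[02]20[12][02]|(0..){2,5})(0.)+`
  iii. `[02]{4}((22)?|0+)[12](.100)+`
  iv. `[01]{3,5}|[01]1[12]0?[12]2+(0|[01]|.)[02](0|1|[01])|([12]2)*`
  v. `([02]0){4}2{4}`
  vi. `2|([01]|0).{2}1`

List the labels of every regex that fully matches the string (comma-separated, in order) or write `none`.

i → no match — must start with '0'
ii → no match
iii → no match — must end with '100'
iv → match
v → no match — must end with '2'
vi → no match

iv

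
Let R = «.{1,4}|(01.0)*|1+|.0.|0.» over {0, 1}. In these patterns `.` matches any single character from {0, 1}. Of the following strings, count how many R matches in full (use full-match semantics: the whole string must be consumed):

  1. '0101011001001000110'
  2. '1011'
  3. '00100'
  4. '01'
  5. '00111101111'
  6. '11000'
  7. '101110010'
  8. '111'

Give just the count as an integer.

1 → no match
2 → match
3 → no match
4 → match
5 → no match
6 → no match
7 → no match
8 → match
Total matched: 3

3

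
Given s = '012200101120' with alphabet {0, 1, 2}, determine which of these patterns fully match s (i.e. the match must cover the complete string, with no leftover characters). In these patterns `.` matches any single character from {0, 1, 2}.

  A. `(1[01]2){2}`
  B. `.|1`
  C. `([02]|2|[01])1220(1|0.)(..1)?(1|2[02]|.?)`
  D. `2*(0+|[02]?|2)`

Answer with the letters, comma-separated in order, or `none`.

C

A → no match — must start with '1'
B → no match
C → match
D → no match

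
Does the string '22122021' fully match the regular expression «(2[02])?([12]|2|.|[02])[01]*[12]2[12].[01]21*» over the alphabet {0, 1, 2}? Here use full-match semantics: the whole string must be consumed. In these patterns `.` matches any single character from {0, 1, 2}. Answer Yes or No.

No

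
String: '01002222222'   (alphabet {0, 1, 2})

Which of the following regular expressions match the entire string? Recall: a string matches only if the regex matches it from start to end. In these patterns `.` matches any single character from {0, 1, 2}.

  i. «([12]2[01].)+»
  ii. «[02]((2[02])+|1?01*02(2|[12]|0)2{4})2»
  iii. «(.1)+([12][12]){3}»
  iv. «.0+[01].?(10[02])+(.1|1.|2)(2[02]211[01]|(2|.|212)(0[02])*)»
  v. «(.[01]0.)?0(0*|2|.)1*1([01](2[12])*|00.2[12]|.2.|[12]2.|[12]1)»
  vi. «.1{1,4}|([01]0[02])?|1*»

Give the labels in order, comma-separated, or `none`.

ii

i → no match
ii → match
iii → no match
iv → no match
v → no match
vi → no match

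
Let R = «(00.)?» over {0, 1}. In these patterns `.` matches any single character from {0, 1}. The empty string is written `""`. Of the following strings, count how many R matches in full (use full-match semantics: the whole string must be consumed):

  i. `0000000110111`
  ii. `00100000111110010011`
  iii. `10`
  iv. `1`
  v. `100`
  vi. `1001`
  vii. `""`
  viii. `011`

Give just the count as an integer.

i → no match
ii → no match
iii → no match
iv → no match
v → no match
vi → no match
vii → match
viii → no match
Total matched: 1

1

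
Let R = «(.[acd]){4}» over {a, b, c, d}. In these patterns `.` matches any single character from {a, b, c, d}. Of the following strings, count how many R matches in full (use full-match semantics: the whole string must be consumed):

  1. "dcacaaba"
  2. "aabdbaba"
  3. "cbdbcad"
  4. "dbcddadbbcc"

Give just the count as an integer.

2

1. "dcacaaba" → match
2. "aabdbaba" → match
3. "cbdbcad" → no match
4. "dbcddadbbcc" → no match
Total matched: 2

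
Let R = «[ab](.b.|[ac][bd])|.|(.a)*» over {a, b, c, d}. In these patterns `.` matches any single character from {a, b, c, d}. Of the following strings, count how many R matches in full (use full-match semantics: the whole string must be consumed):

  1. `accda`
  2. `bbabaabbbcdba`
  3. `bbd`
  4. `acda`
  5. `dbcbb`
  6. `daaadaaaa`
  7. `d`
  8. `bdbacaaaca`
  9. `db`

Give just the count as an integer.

1

1. `accda` → no match
2 → no match
3. `bbd` → no match
4. `acda` → no match
5. `dbcbb` → no match
6. `daaadaaaa` → no match
7. `d` → match
8. `bdbacaaaca` → no match
9. `db` → no match
Total matched: 1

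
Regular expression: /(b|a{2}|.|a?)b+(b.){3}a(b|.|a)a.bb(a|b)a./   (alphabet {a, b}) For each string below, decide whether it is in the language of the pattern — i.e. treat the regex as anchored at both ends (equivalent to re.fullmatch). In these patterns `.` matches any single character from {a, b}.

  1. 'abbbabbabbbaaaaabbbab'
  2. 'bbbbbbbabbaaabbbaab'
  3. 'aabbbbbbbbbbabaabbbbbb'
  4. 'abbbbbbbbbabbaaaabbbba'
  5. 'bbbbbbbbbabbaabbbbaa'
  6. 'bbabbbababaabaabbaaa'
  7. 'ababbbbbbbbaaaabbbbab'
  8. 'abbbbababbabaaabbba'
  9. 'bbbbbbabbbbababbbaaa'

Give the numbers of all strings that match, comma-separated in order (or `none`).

2, 9

1 → no match
2 → match
3 → no match
4 → no match
5 → no match
6 → no match
7 → no match
8 → no match
9 → match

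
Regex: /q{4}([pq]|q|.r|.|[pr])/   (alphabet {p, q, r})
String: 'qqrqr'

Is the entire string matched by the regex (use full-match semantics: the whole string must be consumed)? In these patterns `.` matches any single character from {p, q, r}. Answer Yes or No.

No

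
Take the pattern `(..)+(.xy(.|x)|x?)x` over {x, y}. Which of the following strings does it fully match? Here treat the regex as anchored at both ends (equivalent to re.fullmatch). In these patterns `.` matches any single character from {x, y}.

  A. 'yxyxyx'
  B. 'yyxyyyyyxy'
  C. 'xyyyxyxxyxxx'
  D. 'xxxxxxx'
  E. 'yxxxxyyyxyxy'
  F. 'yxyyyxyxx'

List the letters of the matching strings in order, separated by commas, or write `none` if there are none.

A. 'yxyxyx' → no match
B. 'yyxyyyyyxy' → no match — must end with 'x'
C. 'xyyyxyxxyxxx' → match
D. 'xxxxxxx' → match
E. 'yxxxxyyyxyxy' → no match — must end with 'x'
F. 'yxyyyxyxx' → match

C, D, F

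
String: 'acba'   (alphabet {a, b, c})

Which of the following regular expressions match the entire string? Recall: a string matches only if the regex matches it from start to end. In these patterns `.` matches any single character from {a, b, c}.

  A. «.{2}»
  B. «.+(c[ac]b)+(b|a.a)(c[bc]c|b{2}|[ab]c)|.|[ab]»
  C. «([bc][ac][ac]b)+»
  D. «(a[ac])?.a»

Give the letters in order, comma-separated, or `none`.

A → no match
B → no match
C → no match — must end with 'b'
D → match

D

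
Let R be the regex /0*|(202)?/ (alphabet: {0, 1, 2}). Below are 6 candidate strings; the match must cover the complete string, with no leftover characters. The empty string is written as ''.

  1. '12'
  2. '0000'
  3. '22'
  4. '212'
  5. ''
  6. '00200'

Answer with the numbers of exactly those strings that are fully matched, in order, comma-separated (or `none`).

2, 5

1. '12' → no match
2. '0000' → match
3. '22' → no match
4. '212' → no match
5. '' → match
6. '00200' → no match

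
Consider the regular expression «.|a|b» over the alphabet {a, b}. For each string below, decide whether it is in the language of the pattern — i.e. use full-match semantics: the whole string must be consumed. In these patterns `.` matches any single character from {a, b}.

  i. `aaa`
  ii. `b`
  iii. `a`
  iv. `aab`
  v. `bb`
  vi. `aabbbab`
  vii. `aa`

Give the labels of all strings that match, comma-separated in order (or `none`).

ii, iii

i → no match
ii → match
iii → match
iv → no match
v → no match
vi → no match
vii → no match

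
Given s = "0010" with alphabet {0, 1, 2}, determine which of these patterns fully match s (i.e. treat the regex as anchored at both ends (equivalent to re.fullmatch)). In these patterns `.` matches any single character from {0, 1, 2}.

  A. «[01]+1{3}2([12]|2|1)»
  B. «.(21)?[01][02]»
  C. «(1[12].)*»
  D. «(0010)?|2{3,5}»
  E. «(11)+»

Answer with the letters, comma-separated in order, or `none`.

A → no match
B → no match
C → no match
D → match
E → no match — must start with "11"

D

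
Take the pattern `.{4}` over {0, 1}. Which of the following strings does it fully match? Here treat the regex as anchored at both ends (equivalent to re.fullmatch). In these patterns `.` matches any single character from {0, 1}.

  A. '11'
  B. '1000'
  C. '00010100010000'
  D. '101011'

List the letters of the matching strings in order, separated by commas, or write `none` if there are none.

B

A → no match
B → match
C → no match
D → no match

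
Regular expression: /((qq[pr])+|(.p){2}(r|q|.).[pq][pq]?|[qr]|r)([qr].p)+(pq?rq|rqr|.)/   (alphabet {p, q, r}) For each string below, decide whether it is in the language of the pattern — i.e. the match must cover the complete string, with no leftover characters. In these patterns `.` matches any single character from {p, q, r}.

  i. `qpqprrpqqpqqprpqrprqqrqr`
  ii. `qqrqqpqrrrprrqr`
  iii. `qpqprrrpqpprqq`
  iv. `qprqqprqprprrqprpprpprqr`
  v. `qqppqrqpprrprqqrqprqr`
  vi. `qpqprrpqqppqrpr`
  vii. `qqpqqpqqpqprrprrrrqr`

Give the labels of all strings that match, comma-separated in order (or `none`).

i → no match
ii → no match
iii → no match
iv → no match
v → no match
vi → match
vii → no match

vi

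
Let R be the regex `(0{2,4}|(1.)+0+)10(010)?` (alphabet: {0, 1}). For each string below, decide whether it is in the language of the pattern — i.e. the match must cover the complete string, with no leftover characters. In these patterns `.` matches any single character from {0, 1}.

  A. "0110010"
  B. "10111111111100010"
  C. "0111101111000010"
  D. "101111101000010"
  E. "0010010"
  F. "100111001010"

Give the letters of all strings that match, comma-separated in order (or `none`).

B, D, E

A. "0110010" → no match
B → match
C → no match
D → match
E. "0010010" → match
F. "100111001010" → no match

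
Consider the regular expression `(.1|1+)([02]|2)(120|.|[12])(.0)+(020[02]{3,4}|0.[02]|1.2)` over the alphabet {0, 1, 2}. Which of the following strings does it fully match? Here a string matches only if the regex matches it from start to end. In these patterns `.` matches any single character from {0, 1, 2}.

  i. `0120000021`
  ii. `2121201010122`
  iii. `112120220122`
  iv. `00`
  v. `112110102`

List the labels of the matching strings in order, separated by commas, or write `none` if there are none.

i → no match
ii → match
iii → no match
iv → no match
v → match

ii, v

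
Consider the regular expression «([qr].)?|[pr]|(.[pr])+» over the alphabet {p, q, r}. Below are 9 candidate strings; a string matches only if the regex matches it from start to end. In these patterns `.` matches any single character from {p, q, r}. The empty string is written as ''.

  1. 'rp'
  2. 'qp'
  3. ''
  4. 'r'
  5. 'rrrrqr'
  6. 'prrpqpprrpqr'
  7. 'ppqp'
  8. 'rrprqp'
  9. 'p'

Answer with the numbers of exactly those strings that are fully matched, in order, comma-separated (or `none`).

1, 2, 3, 4, 5, 6, 7, 8, 9

1 → match
2 → match
3 → match
4 → match
5 → match
6 → match
7 → match
8 → match
9 → match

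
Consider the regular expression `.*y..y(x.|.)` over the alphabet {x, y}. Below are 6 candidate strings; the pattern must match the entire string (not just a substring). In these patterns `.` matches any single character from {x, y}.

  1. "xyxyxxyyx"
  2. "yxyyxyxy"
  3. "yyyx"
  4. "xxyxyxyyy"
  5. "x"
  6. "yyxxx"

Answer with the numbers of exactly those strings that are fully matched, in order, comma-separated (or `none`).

2, 4

1. "xyxyxxyyx" → no match
2. "yxyyxyxy" → match
3. "yyyx" → no match
4. "xxyxyxyyy" → match
5. "x" → no match
6. "yyxxx" → no match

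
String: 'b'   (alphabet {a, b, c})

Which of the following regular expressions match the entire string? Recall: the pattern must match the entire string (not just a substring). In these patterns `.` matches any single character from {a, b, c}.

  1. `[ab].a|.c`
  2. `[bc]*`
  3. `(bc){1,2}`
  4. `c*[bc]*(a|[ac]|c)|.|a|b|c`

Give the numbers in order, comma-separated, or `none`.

1 → no match
2 → match
3 → no match — must start with 'bc'
4 → match

2, 4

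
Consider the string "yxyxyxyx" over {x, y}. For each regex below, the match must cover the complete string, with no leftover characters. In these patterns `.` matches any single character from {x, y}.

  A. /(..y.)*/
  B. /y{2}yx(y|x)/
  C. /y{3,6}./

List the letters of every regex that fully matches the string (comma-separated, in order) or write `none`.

A → match
B → no match
C → no match

A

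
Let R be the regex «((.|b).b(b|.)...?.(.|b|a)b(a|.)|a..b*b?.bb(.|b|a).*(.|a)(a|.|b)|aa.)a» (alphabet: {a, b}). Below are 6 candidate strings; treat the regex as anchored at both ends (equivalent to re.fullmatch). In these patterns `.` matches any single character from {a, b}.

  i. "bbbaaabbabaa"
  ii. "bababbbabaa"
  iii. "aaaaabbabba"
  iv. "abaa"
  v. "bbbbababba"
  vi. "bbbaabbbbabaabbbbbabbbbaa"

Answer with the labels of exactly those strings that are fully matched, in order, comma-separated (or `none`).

i, ii

i → match
ii → match
iii → no match
iv → no match
v → no match
vi → no match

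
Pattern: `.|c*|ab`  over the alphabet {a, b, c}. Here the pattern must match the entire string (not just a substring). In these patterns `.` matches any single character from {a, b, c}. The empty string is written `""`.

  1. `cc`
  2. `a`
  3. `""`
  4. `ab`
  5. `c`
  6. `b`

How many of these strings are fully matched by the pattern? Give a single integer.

1 → match
2 → match
3 → match
4 → match
5 → match
6 → match
Total matched: 6

6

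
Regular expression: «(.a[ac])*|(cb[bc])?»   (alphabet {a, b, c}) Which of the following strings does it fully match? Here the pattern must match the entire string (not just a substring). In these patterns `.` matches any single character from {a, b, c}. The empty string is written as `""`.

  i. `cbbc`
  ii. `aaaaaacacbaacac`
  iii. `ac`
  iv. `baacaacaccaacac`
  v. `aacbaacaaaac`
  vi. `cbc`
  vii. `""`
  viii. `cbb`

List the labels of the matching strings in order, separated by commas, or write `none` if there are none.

i → no match
ii → match
iii → no match
iv → match
v → match
vi → match
vii → match
viii → match

ii, iv, v, vi, vii, viii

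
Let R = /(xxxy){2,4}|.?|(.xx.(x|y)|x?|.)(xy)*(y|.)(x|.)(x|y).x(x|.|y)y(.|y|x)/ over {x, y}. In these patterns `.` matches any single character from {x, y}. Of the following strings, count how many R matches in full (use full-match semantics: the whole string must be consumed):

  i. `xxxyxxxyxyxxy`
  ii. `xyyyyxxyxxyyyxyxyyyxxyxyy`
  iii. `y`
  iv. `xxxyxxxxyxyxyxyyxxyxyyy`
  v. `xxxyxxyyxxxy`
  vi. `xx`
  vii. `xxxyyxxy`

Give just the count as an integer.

1

i → no match
ii → no match
iii → match
iv → no match
v → no match
vi → no match
vii → no match
Total matched: 1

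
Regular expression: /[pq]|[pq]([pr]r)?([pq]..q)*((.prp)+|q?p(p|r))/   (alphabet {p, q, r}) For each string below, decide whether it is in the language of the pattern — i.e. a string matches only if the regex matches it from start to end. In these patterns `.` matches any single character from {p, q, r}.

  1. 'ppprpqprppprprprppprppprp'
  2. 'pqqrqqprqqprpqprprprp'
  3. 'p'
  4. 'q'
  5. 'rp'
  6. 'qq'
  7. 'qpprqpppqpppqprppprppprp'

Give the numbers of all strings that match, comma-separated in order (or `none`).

1 → match
2 → match
3 → match
4 → match
5 → no match
6 → no match
7 → no match

1, 2, 3, 4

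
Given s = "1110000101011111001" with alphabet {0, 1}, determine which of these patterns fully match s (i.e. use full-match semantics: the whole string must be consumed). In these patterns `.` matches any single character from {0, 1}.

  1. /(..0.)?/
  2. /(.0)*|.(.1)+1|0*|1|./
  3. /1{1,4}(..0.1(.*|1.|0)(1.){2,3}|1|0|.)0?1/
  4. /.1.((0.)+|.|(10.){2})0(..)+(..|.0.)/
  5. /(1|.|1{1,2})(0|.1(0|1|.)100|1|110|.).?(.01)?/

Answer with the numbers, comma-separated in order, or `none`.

1 → no match
2 → no match
3 → match
4 → match
5 → no match

3, 4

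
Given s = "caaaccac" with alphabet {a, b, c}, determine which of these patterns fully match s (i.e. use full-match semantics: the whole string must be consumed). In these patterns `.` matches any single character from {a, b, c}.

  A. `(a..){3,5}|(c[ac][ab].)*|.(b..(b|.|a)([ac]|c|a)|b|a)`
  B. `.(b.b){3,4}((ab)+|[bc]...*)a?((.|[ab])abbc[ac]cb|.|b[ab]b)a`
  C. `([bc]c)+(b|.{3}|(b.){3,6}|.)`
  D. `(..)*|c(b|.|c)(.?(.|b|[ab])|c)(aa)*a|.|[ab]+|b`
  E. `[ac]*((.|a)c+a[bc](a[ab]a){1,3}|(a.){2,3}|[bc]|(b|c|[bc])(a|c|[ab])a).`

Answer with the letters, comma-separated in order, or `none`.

A, D, E

A → match
B → no match — must end with "a"
C → no match
D → match
E → match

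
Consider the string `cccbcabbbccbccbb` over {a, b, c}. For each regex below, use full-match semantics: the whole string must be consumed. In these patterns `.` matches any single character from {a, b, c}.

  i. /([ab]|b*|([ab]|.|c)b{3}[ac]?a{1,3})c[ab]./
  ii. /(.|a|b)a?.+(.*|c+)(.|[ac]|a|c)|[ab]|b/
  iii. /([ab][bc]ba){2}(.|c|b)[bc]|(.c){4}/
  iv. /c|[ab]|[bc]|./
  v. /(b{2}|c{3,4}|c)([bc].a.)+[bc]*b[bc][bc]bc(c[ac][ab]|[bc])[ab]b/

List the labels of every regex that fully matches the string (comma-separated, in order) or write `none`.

i → no match
ii → match
iii → no match
iv → no match
v → match

ii, v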